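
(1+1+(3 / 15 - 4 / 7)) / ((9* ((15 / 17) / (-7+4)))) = -323 / 525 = -0.62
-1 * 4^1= -4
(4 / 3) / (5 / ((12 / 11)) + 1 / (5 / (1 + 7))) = 80 / 371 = 0.22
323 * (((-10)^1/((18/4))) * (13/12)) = -20995/27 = -777.59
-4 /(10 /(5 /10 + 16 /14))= -23 /35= -0.66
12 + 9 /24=99 /8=12.38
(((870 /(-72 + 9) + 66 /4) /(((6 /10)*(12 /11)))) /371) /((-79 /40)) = -31075 /5539401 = -0.01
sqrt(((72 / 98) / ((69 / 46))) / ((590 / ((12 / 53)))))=12 *sqrt(15635) / 109445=0.01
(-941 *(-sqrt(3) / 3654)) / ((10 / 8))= 1882 *sqrt(3) / 9135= 0.36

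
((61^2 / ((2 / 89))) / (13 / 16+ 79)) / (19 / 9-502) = -23844168 / 5745223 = -4.15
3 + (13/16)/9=445/144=3.09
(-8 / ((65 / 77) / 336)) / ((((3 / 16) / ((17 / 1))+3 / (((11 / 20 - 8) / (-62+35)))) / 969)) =-2709428434944 / 9556885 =-283505.39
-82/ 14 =-41/ 7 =-5.86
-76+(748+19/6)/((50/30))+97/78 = 73309/195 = 375.94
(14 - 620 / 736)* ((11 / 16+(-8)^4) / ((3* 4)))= 52896429 / 11776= 4491.88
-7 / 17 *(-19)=133 / 17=7.82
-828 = -828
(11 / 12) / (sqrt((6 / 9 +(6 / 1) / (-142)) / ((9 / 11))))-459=-459 +sqrt(311619) / 532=-457.95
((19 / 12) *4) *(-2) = -12.67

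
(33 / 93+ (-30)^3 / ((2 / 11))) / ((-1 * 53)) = 4603489 / 1643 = 2801.88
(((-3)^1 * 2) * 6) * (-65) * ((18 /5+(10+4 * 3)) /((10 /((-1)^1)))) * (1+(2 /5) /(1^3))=-209664 /25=-8386.56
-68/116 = -17/29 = -0.59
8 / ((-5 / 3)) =-24 / 5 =-4.80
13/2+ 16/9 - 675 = -12001/18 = -666.72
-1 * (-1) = 1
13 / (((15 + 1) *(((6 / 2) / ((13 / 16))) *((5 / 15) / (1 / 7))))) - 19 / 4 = -8343 / 1792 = -4.66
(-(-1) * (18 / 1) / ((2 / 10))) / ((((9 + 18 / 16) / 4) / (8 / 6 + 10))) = 10880 / 27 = 402.96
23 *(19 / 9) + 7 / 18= 48.94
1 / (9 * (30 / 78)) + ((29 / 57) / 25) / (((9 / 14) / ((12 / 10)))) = 2329 / 7125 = 0.33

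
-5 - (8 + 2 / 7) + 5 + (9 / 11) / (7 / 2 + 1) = -8.10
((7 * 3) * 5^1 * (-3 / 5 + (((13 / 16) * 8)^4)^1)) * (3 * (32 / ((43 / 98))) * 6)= 10576580616 / 43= 245966991.07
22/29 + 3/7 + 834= 169543/203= 835.19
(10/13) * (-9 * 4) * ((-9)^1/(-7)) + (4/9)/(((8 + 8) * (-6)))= -699931/19656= -35.61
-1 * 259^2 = -67081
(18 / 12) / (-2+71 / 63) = -189 / 110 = -1.72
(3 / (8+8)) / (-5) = -3 / 80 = -0.04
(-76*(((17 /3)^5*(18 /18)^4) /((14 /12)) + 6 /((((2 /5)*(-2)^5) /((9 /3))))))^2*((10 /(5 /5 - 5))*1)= -14896438522825004645 /41150592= -361998158442.65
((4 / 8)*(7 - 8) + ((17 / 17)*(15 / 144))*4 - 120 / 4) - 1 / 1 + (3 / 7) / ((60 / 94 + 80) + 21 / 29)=-289502999 / 9315348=-31.08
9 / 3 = 3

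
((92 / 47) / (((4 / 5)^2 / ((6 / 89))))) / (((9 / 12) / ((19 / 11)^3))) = 7887850 / 5567573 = 1.42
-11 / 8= -1.38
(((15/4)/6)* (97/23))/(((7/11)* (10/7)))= 1067/368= 2.90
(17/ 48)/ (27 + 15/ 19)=323/ 25344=0.01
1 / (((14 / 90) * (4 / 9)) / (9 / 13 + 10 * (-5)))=-259605 / 364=-713.20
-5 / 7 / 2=-5 / 14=-0.36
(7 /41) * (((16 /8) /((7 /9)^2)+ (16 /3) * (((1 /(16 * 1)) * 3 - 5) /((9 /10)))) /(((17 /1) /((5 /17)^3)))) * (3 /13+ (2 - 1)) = -66712000 /8413654977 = -0.01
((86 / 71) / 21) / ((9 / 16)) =1376 / 13419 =0.10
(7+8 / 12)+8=47 / 3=15.67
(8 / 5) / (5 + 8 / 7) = 56 / 215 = 0.26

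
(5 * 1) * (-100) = -500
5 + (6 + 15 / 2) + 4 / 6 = 115 / 6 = 19.17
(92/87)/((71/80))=7360/6177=1.19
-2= -2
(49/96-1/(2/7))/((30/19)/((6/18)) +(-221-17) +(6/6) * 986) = -5453/1372992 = -0.00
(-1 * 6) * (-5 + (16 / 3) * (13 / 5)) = -266 / 5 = -53.20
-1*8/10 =-4/5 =-0.80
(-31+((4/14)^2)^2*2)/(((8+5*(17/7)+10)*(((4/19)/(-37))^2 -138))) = 36768655391/4935898380098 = 0.01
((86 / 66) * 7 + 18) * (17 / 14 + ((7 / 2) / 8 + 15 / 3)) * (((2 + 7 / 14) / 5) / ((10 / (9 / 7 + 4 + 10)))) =14268985 / 103488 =137.88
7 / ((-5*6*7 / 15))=-1 / 2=-0.50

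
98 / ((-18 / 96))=-1568 / 3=-522.67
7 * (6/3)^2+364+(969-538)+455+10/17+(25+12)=22365/17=1315.59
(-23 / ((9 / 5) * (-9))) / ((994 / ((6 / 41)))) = 115 / 550179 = 0.00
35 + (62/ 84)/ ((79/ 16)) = 58313/ 1659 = 35.15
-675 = -675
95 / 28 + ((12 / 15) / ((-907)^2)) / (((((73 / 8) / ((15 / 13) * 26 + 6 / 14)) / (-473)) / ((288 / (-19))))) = 545695738561 / 159741982820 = 3.42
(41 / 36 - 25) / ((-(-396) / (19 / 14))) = -16321 / 199584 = -0.08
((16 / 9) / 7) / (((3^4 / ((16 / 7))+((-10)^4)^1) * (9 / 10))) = 0.00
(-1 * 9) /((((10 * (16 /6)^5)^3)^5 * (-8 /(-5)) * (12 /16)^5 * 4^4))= -22528399544939174411840147874772641 /21567957333720511835733612069615704538909715538032457984882888199372800000000000000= -0.00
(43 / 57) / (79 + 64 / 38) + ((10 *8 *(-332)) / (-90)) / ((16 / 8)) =226217 / 1533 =147.56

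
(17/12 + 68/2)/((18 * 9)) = 425/1944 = 0.22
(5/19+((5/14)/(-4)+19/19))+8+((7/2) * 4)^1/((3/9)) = 54449/1064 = 51.17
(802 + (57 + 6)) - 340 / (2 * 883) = 763625 / 883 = 864.81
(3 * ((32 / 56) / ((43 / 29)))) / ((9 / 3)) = 116 / 301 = 0.39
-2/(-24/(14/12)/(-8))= -7/9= -0.78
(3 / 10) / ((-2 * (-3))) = 1 / 20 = 0.05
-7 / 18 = -0.39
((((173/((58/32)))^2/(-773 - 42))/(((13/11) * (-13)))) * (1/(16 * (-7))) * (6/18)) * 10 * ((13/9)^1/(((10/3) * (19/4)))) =-21070016/10665742815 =-0.00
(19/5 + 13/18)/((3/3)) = 407/90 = 4.52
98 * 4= 392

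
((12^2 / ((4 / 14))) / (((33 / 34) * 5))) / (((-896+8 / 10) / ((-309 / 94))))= 73542 / 192841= 0.38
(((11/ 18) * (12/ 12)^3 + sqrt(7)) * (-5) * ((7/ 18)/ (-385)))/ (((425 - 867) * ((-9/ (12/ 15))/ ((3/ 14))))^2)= 1/ 174464936100 + sqrt(7)/ 106617460950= 0.00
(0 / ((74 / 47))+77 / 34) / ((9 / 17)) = 77 / 18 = 4.28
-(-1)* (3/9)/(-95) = -1/285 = -0.00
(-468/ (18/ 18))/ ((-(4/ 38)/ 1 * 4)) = 2223/ 2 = 1111.50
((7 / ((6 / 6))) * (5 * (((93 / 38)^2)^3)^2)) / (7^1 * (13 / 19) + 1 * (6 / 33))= 161159574529557709311206385 / 495752720364542119936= 325080.57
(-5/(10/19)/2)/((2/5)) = -95/8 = -11.88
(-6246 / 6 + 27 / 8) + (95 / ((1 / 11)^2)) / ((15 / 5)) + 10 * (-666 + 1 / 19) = -1762637 / 456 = -3865.43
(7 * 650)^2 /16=5175625 /4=1293906.25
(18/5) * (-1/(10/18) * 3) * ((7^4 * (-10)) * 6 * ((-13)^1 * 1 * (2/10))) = -182034216/25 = -7281368.64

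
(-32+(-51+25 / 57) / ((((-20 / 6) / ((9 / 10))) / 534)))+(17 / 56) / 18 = 3475111259 / 478800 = 7257.96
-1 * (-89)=89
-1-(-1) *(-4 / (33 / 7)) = -61 / 33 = -1.85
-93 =-93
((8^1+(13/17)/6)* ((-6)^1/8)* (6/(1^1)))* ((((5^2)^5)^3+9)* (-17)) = 1158099621534347534190879/2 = 579049810767173767095439.50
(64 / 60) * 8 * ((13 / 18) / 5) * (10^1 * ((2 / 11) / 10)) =1664 / 7425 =0.22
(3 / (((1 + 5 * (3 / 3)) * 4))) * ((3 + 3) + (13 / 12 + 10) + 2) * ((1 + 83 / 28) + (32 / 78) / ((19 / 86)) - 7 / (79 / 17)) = 1619609141 / 157352832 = 10.29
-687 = -687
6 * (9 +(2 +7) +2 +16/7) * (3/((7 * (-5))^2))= 2808/8575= 0.33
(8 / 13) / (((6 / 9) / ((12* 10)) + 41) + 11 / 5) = 1440 / 101101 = 0.01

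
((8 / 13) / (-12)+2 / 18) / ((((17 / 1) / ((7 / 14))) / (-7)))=-49 / 3978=-0.01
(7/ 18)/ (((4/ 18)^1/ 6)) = 21/ 2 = 10.50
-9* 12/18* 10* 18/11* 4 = -4320/11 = -392.73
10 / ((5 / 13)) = 26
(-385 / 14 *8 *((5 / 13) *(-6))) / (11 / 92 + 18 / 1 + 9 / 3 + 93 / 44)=834900 / 38207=21.85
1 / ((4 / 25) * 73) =25 / 292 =0.09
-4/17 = -0.24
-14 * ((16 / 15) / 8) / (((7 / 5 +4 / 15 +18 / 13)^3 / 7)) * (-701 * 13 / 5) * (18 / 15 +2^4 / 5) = 15856838712 / 4298875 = 3688.60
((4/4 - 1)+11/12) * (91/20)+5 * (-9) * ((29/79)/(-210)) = 563993/132720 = 4.25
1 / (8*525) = 1 / 4200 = 0.00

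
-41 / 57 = -0.72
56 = 56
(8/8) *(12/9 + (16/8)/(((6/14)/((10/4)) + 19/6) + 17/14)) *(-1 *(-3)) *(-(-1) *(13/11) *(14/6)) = 115661/7887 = 14.66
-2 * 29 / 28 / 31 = -0.07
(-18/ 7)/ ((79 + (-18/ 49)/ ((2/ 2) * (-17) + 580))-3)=-35469/ 1048297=-0.03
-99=-99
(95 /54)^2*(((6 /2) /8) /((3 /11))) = 99275 /23328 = 4.26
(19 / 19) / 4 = 1 / 4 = 0.25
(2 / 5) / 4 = 1 / 10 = 0.10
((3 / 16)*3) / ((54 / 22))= 0.23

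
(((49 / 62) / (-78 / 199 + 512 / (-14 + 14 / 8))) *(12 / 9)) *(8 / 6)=-1911196 / 57386673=-0.03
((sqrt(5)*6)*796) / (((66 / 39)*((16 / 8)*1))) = 3155.30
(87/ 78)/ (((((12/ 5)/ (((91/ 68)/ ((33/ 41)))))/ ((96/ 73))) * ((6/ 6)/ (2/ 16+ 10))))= 1123605/ 109208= 10.29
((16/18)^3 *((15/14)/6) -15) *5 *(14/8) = -379525/2916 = -130.15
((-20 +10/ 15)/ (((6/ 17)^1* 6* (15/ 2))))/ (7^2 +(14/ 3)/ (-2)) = -493/ 18900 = -0.03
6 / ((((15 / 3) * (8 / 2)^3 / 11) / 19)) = 627 / 160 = 3.92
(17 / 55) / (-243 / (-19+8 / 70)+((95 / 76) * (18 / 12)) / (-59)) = 5303864 / 220244475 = 0.02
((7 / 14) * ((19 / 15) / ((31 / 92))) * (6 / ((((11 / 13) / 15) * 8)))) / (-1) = -17043 / 682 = -24.99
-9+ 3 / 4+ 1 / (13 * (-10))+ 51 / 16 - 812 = -849753 / 1040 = -817.07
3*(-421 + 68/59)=-74313/59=-1259.54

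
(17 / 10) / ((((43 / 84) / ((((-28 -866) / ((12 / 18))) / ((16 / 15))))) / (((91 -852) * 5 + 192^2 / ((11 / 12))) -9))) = -287539495677 / 1892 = -151976477.63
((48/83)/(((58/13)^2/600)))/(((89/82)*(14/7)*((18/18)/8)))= 399110400/6212467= 64.24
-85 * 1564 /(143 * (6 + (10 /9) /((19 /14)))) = -11366370 /83369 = -136.34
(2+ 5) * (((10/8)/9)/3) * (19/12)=665/1296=0.51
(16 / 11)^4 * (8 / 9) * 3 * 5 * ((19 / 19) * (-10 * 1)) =-26214400 / 43923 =-596.83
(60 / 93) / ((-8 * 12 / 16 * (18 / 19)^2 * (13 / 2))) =-1805 / 97929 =-0.02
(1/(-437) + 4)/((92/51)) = 89097/40204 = 2.22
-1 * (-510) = 510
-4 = -4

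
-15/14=-1.07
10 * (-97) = -970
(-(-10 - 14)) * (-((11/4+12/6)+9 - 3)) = -258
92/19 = 4.84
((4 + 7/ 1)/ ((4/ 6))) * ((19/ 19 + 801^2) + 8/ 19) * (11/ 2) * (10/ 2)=11062829745/ 38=291127098.55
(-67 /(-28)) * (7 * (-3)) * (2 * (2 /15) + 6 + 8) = -7169 /10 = -716.90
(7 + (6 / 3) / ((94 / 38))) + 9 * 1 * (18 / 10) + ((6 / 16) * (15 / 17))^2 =104830307 / 4346560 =24.12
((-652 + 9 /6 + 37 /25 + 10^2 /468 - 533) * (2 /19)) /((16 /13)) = -6913567 /68400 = -101.08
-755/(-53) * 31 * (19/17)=444695/901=493.56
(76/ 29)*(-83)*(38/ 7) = -239704/ 203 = -1180.81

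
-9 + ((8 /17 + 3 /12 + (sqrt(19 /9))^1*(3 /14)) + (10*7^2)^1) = sqrt(19) /14 + 32757 /68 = 482.03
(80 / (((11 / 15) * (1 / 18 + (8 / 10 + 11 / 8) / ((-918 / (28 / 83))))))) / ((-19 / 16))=-4876416000 / 2906563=-1677.73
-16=-16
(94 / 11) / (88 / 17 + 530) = 799 / 50039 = 0.02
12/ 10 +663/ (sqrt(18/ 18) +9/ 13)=43227/ 110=392.97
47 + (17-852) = -788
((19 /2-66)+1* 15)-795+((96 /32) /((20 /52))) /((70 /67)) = -145081 /175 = -829.03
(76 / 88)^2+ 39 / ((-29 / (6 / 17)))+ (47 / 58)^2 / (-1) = -666780 / 1729937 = -0.39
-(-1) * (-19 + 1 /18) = -341 /18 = -18.94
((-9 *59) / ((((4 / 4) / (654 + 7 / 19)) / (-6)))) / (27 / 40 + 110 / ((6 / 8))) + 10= 4756743950 / 335939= 14159.55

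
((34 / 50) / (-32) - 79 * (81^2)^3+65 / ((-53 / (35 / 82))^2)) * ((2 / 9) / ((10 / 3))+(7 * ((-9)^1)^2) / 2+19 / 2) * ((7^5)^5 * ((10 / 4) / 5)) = -124221090358963270130567407320987843915313399549 / 28331574000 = -4384546031892307505773149000000000000.00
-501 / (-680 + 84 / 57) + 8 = 112655 / 12892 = 8.74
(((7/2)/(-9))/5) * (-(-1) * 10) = -7/9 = -0.78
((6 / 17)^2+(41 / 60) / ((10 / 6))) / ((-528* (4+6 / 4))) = -15449 / 83925600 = -0.00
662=662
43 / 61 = 0.70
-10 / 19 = -0.53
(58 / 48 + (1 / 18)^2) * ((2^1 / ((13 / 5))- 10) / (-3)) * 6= 7850 / 351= 22.36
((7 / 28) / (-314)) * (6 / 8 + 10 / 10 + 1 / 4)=-1 / 628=-0.00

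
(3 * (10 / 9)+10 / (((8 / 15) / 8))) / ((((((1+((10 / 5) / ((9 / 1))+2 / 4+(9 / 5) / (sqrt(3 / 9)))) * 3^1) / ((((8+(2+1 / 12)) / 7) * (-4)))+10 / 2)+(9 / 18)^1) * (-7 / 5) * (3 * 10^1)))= -193766375 / 213940377 - 626175 * sqrt(3) / 3395879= -1.23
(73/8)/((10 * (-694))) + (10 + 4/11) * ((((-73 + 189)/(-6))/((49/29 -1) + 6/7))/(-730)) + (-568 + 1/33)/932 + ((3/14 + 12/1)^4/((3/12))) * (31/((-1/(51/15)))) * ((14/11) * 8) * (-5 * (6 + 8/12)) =5344572032288017835485733/1678169991553440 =3184762008.13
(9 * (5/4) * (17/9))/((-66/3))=-85/88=-0.97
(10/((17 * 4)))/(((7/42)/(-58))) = -870/17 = -51.18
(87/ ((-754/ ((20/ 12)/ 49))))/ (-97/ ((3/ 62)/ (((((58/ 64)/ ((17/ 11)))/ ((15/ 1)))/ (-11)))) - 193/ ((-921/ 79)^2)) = -2884019400/ 4191879061279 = -0.00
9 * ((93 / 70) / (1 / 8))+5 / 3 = 10219 / 105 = 97.32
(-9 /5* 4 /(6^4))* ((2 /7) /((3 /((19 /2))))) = -0.01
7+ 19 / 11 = 96 / 11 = 8.73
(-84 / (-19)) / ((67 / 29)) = 2436 / 1273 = 1.91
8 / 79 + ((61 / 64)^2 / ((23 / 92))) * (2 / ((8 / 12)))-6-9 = -323371 / 80896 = -4.00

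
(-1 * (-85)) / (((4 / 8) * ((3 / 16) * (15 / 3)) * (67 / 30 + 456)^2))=0.00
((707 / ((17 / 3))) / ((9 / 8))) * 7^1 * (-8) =-316736 / 51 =-6210.51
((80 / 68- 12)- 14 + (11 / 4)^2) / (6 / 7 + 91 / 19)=-624435 / 204272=-3.06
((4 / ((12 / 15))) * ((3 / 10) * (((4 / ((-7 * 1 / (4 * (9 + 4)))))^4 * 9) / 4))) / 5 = 6317236224 / 12005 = 526217.09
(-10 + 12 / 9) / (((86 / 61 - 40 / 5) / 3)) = 793 / 201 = 3.95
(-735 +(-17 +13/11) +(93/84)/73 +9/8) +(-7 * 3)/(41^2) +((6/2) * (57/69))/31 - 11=-40994271080465/53896531304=-760.61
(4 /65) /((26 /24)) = 48 /845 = 0.06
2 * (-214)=-428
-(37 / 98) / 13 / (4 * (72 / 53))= -0.01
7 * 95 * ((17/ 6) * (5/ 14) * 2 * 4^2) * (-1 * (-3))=64600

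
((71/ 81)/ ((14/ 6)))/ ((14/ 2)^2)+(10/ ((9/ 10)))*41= 4218971/ 9261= 455.56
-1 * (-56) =56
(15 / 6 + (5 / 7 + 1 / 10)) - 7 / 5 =1.91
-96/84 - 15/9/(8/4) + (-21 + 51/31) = -27773/1302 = -21.33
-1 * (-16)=16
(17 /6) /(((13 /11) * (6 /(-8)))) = -374 /117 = -3.20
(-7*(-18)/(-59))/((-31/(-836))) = -105336/1829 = -57.59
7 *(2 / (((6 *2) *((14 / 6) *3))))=1 / 6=0.17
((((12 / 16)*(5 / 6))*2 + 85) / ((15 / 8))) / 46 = 1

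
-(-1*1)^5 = 1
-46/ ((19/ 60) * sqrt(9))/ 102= -460/ 969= -0.47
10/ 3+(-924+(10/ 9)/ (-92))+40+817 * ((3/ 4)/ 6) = -1289285/ 1656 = -778.55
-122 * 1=-122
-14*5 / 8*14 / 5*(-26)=637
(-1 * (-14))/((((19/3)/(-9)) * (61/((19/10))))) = -0.62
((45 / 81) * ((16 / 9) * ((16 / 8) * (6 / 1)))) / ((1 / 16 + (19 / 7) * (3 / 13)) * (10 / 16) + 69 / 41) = 152821760 / 27251829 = 5.61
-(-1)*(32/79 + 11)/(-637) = -901/50323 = -0.02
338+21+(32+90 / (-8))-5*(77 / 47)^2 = 3236891 / 8836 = 366.33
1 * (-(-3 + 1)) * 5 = 10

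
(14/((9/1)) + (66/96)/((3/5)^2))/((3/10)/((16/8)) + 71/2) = 2495/25668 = 0.10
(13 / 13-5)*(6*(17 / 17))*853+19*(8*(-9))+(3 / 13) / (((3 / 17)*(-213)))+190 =-59948867 / 2769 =-21650.01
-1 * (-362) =362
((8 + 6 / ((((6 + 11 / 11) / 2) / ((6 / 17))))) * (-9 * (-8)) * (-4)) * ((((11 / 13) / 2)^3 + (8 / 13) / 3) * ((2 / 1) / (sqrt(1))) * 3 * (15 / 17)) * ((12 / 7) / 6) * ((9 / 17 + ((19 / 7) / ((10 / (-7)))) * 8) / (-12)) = -680760963072 / 528899189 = -1287.13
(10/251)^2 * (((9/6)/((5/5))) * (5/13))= 750/819013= 0.00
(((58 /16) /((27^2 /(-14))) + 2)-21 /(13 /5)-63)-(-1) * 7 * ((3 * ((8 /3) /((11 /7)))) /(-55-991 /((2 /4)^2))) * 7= -115984959815 /1675874772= -69.21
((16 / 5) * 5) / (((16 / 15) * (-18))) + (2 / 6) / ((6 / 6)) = -1 / 2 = -0.50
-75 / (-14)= 75 / 14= 5.36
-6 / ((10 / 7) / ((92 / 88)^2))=-4.59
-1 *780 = -780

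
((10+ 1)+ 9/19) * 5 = 1090/19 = 57.37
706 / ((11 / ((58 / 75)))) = 40948 / 825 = 49.63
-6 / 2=-3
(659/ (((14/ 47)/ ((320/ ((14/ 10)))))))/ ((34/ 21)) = 37167600/ 119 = 312332.77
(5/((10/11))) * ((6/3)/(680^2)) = 0.00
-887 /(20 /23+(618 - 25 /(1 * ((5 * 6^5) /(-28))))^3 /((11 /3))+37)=-549555638404608 /39885978857596060477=-0.00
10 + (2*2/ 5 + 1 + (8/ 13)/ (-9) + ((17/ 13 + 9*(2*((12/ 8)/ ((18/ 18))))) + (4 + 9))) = 31028/ 585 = 53.04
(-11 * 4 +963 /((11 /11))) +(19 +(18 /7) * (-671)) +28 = -5316 /7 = -759.43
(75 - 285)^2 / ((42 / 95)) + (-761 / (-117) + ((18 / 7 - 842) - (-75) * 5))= 81320210 / 819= 99292.08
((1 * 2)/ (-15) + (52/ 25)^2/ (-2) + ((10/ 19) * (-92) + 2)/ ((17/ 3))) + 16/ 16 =-5746463/ 605625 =-9.49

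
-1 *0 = 0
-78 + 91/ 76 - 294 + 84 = -21797/ 76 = -286.80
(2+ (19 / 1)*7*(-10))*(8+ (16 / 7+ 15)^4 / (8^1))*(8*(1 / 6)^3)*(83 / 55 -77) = 9856594027696 / 237699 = 41466703.80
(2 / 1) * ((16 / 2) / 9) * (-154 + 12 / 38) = -46720 / 171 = -273.22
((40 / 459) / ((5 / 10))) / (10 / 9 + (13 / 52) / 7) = 2240 / 14739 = 0.15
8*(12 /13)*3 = 288 /13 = 22.15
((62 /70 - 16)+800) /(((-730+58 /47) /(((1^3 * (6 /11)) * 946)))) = -166556673 /299705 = -555.74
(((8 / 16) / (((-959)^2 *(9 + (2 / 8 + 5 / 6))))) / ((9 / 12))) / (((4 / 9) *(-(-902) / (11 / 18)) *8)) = 1 / 73000599056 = 0.00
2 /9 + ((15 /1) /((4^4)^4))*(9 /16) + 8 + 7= 9414568314047 /618475290624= 15.22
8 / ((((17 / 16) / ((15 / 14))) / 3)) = 2880 / 119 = 24.20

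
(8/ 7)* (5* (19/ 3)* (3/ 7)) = 760/ 49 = 15.51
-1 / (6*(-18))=1 / 108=0.01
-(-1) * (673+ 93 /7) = 4804 /7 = 686.29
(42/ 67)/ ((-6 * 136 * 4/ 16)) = -7/ 2278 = -0.00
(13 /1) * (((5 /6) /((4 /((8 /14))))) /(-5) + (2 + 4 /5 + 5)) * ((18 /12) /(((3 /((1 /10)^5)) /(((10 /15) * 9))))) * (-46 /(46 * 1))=-21229 /7000000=-0.00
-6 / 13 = -0.46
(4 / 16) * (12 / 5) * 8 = 24 / 5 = 4.80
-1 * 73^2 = -5329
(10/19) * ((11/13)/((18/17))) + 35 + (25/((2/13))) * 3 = 2324905/4446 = 522.92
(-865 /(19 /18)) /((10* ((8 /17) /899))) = -156550.20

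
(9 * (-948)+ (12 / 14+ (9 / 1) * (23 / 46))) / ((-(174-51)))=39791 / 574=69.32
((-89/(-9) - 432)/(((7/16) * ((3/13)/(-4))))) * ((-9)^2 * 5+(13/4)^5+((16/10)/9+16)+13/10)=1786622185907/136080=13129204.78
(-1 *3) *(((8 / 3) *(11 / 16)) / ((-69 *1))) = 11 / 138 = 0.08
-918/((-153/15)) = 90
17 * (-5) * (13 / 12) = -1105 / 12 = -92.08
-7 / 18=-0.39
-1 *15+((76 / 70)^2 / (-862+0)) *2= -7921069 / 527975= -15.00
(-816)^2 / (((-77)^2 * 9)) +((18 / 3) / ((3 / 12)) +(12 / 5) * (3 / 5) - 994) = -141715206 / 148225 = -956.08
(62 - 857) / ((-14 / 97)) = 77115 / 14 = 5508.21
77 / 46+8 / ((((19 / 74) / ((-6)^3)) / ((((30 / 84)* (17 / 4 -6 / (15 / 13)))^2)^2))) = -154641211 / 1767136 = -87.51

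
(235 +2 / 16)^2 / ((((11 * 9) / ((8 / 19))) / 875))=1645875 / 8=205734.38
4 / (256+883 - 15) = 0.00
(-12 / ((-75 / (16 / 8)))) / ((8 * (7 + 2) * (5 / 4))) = 4 / 1125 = 0.00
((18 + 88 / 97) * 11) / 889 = 2882 / 12319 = 0.23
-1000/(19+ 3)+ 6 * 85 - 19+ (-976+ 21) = -5604/11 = -509.45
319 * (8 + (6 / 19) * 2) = 52316 / 19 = 2753.47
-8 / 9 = -0.89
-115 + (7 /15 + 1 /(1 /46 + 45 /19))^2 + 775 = 648811387789 /981882225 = 660.78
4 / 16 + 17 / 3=71 / 12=5.92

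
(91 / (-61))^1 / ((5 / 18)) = -1638 / 305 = -5.37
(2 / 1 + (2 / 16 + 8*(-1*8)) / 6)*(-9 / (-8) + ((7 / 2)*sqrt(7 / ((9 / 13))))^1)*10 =-14525*sqrt(91) / 144 - 6225 / 64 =-1059.49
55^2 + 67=3092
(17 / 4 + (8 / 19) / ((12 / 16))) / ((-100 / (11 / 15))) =-12067 / 342000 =-0.04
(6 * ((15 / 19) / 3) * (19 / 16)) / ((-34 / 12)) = -45 / 68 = -0.66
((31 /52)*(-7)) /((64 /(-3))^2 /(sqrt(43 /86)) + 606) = 5325831 /99016216 - 499968*sqrt(2) /12377027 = -0.00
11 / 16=0.69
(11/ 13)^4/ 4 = 14641/ 114244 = 0.13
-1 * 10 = -10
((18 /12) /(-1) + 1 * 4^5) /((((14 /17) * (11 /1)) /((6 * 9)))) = 938655 /154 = 6095.16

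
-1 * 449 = -449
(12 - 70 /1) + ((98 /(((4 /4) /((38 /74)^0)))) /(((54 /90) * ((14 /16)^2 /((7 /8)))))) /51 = -8314 /153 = -54.34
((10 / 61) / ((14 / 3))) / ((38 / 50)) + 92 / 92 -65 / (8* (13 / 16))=-72642 / 8113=-8.95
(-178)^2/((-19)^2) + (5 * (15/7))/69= 5110149/58121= 87.92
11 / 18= 0.61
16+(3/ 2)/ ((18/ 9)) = 67/ 4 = 16.75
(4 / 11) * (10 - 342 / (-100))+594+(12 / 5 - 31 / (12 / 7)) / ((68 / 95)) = 11770177 / 20400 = 576.97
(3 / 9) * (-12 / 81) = -4 / 81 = -0.05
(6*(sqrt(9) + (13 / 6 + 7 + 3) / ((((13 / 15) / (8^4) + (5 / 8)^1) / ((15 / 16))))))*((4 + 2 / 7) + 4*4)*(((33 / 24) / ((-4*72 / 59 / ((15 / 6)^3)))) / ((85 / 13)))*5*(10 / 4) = -14548493870625 / 668693504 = -21756.60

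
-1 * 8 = -8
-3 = -3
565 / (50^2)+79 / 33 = 43229 / 16500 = 2.62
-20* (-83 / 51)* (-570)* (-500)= 157700000 / 17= 9276470.59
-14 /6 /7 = -1 /3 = -0.33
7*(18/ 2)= 63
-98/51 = -1.92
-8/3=-2.67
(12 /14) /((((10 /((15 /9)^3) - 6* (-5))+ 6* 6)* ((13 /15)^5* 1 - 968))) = -18984375 /1460590969516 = -0.00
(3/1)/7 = 3/7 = 0.43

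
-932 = -932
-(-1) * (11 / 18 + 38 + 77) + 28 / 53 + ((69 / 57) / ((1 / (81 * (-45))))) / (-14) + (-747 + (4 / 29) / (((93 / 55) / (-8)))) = -18042192041 / 57033459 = -316.34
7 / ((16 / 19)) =133 / 16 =8.31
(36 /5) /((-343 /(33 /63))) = -132 /12005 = -0.01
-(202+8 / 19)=-3846 / 19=-202.42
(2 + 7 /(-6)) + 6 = 41 /6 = 6.83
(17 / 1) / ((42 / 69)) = 391 / 14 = 27.93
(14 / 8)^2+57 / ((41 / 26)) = 39.21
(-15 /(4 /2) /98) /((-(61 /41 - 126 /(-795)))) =162975 /3505852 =0.05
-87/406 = -0.21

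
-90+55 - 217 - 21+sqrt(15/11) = -273+sqrt(165)/11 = -271.83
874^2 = 763876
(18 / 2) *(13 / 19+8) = 1485 / 19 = 78.16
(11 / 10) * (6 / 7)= 33 / 35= 0.94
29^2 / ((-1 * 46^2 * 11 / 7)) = -5887 / 23276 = -0.25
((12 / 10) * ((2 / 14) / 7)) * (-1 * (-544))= 3264 / 245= 13.32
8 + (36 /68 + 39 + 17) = 1097 /17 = 64.53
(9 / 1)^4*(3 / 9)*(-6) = -13122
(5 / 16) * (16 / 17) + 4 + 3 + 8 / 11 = 1500 / 187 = 8.02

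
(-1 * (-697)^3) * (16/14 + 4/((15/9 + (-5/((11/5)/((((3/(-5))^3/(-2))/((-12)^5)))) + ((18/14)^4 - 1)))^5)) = 389965743.73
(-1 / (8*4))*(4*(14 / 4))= -7 / 16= -0.44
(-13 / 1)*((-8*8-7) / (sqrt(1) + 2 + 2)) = 923 / 5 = 184.60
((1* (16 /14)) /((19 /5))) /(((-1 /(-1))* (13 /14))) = 0.32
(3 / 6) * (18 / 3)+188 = 191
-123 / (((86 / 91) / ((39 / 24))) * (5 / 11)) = -1600599 / 3440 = -465.29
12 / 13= 0.92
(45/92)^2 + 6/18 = 14539/25392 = 0.57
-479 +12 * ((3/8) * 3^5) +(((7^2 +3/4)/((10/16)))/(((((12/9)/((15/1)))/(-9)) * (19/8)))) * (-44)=149927.34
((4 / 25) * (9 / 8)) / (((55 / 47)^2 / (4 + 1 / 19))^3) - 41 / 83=2469437511280459 / 591979927343750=4.17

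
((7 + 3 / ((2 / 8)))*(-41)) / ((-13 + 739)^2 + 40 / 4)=-779 / 527086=-0.00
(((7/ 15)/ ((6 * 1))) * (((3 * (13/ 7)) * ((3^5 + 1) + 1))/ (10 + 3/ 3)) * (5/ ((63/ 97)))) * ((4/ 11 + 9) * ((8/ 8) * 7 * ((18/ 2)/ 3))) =31821335/ 2178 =14610.35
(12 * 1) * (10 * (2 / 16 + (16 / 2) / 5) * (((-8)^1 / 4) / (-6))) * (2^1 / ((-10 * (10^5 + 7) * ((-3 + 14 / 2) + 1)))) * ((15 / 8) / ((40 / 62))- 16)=28911 / 80005600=0.00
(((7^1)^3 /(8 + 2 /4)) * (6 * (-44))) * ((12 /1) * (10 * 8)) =-10227049.41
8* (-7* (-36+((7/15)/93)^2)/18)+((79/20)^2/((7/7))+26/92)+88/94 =39023295590537/302926035600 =128.82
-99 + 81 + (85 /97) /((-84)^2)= -12319691 /684432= -18.00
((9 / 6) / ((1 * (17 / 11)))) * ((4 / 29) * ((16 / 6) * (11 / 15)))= 1936 / 7395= 0.26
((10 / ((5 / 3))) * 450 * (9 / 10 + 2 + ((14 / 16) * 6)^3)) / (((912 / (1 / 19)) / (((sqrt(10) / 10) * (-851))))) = -361757547 * sqrt(10) / 184832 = -6189.28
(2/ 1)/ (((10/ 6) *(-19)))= -6/ 95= -0.06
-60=-60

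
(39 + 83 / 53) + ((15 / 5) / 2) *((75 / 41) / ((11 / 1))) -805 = -36532605 / 47806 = -764.18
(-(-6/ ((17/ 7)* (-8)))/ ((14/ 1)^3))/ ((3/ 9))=-0.00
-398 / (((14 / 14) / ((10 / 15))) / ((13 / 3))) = -10348 / 9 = -1149.78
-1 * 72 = -72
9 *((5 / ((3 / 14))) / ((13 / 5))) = 80.77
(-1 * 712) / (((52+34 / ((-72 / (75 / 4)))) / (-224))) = 7655424 / 2071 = 3696.49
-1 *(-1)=1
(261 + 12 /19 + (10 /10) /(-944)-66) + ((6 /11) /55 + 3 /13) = 195.87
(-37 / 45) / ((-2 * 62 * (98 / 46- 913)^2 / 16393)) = 320860189 / 2449075950000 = 0.00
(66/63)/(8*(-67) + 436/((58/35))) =-319/83097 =-0.00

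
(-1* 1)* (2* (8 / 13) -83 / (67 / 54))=57194 / 871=65.66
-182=-182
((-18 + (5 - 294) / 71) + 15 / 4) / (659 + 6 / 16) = -10406 / 374525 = -0.03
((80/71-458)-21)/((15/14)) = -475006/1065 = -446.02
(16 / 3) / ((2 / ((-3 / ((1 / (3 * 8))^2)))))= -4608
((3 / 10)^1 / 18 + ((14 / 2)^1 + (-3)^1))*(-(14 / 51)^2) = -11809 / 39015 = -0.30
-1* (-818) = 818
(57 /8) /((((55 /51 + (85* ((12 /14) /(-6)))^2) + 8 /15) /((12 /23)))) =79135 /3173172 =0.02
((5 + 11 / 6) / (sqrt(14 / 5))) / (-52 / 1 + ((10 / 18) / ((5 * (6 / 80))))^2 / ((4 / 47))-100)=-9963 * sqrt(70) / 2576224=-0.03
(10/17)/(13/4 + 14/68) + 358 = 16834/47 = 358.17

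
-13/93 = -0.14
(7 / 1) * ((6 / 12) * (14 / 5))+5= 74 / 5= 14.80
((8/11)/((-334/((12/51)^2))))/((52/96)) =-1536/6901609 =-0.00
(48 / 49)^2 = 2304 / 2401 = 0.96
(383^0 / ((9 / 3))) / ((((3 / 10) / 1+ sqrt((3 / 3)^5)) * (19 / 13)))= 10 / 57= 0.18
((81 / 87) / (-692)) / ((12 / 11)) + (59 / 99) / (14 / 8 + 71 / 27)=0.13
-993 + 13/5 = -4952/5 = -990.40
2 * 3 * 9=54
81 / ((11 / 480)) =38880 / 11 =3534.55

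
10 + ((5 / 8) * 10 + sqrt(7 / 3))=sqrt(21) / 3 + 65 / 4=17.78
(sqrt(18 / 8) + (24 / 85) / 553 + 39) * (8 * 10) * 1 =30459624 / 9401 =3240.04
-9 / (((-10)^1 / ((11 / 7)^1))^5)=1449459 / 1680700000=0.00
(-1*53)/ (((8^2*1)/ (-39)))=2067/ 64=32.30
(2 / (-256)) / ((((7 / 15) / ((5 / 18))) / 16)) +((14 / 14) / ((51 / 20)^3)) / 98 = -7673975 / 103998384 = -0.07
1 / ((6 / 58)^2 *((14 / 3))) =841 / 42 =20.02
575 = 575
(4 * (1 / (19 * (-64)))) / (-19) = 1 / 5776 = 0.00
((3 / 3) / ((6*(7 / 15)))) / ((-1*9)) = -5 / 126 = -0.04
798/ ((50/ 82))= 32718/ 25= 1308.72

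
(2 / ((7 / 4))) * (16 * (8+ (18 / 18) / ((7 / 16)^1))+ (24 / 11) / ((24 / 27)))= 102888 / 539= 190.89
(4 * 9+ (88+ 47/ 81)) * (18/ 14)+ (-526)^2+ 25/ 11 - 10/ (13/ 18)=2493912832/ 9009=276824.60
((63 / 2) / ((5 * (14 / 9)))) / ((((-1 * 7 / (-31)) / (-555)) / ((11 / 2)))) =-3065931 / 56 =-54748.77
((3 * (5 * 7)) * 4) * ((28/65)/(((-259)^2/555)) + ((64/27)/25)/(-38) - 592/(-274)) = 51152515088/56341935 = 907.89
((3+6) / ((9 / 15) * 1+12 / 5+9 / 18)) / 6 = 0.43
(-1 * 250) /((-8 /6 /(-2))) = -375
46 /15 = 3.07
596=596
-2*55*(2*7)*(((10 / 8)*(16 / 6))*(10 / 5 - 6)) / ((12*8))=1925 / 9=213.89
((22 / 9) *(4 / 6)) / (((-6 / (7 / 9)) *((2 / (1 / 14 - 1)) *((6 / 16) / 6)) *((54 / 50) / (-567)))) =-200200 / 243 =-823.87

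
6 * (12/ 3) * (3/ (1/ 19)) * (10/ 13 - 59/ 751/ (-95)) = 51423624/ 48815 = 1053.44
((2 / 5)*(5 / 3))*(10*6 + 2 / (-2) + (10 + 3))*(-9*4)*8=-13824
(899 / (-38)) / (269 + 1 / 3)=-2697 / 30704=-0.09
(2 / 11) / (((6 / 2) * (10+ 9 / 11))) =2 / 357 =0.01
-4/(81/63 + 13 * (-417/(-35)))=-70/2733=-0.03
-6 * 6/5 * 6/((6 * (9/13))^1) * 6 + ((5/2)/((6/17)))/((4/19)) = -6901/240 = -28.75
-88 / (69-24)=-88 / 45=-1.96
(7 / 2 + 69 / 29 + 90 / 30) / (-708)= -515 / 41064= -0.01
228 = 228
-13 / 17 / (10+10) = -13 / 340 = -0.04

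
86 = 86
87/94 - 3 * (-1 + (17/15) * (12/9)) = -857/1410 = -0.61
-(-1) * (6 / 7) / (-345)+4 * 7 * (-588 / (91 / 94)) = -177975866 / 10465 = -17006.77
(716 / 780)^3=5735339 / 7414875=0.77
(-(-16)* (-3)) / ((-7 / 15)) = 720 / 7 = 102.86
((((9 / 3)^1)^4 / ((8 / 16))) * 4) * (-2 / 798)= -216 / 133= -1.62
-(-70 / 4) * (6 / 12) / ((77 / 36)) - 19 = -164 / 11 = -14.91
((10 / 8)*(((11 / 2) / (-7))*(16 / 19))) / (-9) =0.09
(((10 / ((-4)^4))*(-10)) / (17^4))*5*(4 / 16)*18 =-1125 / 10690688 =-0.00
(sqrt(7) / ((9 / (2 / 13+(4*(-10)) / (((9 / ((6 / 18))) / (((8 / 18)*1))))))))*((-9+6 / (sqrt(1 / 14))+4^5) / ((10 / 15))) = -808955*sqrt(7) / 9477-11158*sqrt(2) / 3159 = -230.84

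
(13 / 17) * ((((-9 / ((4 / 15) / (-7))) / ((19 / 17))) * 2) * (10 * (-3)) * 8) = -1474200 / 19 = -77589.47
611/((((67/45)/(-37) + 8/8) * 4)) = 159.15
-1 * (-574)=574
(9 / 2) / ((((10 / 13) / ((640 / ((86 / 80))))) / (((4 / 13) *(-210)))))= -225041.86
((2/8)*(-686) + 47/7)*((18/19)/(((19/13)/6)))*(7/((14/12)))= -9717084/2527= -3845.30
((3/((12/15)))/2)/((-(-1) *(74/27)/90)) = 18225/296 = 61.57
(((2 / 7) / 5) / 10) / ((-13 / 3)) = -0.00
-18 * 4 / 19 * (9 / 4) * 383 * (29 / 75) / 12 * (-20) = 199926 / 95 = 2104.48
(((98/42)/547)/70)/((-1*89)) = -1/1460490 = -0.00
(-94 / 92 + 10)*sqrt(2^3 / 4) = 413*sqrt(2) / 46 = 12.70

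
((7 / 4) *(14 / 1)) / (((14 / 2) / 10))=35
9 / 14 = 0.64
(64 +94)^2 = 24964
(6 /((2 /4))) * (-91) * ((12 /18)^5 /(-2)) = 5824 /81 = 71.90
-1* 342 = -342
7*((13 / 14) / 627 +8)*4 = 224.04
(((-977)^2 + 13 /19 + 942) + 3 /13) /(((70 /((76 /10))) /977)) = 32939075293 /325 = 101351000.90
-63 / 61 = -1.03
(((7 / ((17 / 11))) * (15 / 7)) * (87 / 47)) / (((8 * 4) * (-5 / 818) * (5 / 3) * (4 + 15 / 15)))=-3522717 / 319600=-11.02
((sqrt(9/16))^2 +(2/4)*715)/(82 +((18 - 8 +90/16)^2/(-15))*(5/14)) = 4.70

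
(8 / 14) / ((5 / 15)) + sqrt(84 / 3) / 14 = 2.09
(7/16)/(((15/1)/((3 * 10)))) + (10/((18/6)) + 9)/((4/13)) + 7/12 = 997/24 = 41.54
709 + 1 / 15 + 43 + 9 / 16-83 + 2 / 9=482293 / 720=669.85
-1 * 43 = -43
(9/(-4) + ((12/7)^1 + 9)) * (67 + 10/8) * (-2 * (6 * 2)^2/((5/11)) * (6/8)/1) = -274517.10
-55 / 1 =-55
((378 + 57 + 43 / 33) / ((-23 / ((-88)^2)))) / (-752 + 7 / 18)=2644224 / 13529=195.45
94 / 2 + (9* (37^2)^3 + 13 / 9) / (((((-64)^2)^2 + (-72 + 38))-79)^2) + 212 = 656109540228090721 / 2533240665653481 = 259.00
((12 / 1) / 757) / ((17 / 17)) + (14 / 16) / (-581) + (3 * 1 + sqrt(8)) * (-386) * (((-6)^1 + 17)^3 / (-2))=513766 * sqrt(2) + 387365185763 / 502648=1497223.86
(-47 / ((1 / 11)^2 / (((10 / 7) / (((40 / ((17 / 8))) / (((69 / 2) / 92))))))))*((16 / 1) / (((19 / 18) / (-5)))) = 12266.60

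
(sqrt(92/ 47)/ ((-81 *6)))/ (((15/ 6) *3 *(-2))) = sqrt(1081)/ 171315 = 0.00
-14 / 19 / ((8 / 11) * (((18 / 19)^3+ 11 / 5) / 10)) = -694925 / 209218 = -3.32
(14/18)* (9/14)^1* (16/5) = 8/5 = 1.60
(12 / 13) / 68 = 3 / 221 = 0.01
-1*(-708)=708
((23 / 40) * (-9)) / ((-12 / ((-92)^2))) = 36501 / 10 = 3650.10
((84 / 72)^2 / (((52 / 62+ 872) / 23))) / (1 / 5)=174685 / 974088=0.18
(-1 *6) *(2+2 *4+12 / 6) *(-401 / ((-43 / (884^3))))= -19944982706688 / 43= -463836807132.28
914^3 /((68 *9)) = 190887986 /153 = 1247633.90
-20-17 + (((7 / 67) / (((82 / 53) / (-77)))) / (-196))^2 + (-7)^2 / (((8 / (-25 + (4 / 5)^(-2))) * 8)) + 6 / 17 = -7171083645135 / 131360924672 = -54.59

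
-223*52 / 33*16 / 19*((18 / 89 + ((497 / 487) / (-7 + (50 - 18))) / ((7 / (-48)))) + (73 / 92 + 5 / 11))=-19842816701968 / 57296195275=-346.32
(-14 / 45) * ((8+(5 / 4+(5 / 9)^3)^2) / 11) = -596438311 / 2104506360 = -0.28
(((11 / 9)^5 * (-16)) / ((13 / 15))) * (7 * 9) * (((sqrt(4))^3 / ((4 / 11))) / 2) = -992074160 / 28431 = -34894.10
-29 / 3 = -9.67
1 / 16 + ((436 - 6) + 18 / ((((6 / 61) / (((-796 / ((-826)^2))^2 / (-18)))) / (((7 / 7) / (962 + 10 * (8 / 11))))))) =3201707856562350829 / 7444750139034768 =430.06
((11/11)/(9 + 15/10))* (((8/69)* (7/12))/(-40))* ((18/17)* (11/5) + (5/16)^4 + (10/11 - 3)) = -1688767/42280550400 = -0.00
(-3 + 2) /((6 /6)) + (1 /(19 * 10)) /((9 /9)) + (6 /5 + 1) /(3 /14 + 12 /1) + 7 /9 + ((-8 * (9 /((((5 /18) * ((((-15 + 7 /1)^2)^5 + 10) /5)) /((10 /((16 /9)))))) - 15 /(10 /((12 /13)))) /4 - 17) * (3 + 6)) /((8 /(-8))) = 339580559193181 /2652142329980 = 128.04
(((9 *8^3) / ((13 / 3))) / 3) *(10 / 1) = 46080 / 13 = 3544.62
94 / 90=1.04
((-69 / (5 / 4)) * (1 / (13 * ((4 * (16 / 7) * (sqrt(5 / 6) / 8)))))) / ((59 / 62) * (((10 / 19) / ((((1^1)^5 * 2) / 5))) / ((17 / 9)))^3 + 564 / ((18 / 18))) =-168188050597 * sqrt(30) / 127728580127525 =-0.01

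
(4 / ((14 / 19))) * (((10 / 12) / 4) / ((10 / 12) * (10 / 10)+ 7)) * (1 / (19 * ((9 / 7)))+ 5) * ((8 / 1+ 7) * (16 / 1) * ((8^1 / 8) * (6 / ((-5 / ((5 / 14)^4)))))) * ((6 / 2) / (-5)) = 1616250 / 789929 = 2.05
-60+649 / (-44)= -299 / 4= -74.75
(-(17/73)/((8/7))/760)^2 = 0.00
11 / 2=5.50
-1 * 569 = -569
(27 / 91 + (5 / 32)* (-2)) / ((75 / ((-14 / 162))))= 23 / 1263600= 0.00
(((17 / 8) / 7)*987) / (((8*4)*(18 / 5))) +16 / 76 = 82049 / 29184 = 2.81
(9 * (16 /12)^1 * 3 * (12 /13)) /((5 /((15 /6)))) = 216 /13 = 16.62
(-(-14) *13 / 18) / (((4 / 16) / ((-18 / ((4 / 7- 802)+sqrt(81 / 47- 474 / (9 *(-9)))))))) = 107016 *sqrt(1355433) / 39937623863+36278882640 / 39937623863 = 0.91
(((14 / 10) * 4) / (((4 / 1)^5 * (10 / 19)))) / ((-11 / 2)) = -133 / 70400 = -0.00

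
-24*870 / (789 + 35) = -2610 / 103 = -25.34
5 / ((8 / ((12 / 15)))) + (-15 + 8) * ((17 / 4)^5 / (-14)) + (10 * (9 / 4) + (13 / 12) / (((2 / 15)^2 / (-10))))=218961 / 2048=106.91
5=5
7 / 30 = 0.23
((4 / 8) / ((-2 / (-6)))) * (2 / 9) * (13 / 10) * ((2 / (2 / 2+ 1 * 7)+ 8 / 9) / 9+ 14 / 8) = 988 / 1215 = 0.81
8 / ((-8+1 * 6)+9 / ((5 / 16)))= 20 / 67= 0.30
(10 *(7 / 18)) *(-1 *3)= -35 / 3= -11.67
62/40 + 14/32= 159/80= 1.99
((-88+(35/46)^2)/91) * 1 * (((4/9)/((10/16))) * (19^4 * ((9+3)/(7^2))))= -257143141792/11794055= -21802.78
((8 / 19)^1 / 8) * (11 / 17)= 11 / 323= 0.03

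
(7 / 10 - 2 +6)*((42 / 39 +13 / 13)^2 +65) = 275279 / 845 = 325.77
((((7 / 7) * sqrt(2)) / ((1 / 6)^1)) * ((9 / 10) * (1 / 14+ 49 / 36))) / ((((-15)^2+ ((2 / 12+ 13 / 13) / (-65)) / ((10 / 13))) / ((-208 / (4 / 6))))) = -5068440 * sqrt(2) / 472451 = -15.17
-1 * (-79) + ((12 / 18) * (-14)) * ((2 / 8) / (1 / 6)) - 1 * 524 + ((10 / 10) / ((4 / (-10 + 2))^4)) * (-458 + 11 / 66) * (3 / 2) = -11447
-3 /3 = -1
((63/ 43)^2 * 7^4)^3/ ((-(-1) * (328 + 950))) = 107121880.89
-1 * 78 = -78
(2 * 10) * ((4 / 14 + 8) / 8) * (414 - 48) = 53070 / 7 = 7581.43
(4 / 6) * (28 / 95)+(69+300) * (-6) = -630934 / 285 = -2213.80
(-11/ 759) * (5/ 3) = -5/ 207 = -0.02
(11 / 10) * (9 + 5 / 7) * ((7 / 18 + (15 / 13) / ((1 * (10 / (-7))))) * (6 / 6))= -2618 / 585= -4.48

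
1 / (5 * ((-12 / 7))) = -7 / 60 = -0.12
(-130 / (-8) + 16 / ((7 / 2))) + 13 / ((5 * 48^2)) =1679131 / 80640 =20.82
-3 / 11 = -0.27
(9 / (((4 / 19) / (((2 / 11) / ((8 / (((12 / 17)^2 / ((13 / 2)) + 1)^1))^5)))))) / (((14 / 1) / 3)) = 555533169707075428125 / 7554515677022075340587008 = 0.00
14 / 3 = 4.67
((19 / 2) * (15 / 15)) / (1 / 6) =57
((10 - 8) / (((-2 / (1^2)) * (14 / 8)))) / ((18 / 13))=-26 / 63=-0.41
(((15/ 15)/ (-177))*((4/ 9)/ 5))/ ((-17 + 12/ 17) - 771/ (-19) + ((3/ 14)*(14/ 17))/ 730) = -188632/ 9121799961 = -0.00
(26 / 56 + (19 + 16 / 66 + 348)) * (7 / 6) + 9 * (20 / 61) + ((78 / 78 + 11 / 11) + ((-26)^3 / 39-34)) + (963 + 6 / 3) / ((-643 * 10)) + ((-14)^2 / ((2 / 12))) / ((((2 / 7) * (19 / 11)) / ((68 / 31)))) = 94709887139279 / 18297058824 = 5176.24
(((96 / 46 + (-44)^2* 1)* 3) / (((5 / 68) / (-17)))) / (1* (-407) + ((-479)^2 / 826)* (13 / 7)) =-52578640128 / 4258105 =-12347.90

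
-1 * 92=-92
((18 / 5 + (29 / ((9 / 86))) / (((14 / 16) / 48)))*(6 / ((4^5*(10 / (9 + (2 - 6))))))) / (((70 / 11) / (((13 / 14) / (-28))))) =-114152467 / 491724800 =-0.23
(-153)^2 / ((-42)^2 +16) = 23409 / 1780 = 13.15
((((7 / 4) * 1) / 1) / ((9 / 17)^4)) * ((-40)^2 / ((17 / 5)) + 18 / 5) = 693081823 / 65610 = 10563.66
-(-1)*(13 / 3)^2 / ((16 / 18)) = 169 / 8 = 21.12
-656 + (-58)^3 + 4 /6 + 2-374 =-588418 /3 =-196139.33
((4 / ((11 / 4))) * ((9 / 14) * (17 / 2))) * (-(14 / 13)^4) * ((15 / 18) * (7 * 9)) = -176329440 / 314171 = -561.25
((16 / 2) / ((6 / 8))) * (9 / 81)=1.19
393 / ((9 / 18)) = 786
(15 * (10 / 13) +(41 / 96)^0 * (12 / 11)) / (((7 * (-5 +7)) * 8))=129 / 1144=0.11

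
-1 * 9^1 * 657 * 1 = -5913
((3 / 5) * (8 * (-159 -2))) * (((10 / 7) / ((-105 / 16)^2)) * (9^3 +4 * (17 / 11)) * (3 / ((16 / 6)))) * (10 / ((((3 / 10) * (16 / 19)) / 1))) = -452354432 / 539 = -839247.55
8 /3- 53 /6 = -37 /6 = -6.17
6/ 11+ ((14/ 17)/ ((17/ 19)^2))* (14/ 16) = 1.45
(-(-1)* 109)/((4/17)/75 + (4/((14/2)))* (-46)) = -972825/234572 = -4.15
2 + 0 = 2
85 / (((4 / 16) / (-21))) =-7140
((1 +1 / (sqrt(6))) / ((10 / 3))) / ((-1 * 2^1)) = -3 / 20 - sqrt(6) / 40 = -0.21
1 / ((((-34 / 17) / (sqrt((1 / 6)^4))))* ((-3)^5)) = 1 / 17496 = 0.00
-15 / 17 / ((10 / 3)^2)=-27 / 340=-0.08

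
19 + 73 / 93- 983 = -89579 / 93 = -963.22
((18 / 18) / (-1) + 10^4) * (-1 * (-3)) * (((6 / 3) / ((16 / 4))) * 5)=74992.50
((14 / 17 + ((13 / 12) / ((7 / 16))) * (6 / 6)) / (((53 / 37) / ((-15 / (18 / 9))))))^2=11873371225 / 39778249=298.49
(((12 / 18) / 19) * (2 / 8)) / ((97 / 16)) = 8 / 5529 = 0.00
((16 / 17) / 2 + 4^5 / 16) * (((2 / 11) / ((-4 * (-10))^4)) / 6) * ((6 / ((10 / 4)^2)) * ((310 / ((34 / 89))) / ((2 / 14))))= 2645881 / 635800000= 0.00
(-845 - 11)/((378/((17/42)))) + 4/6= -992/3969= -0.25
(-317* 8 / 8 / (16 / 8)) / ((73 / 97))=-30749 / 146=-210.61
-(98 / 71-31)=2103 / 71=29.62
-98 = -98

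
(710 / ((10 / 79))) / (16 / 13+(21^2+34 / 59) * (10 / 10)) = 4302103 / 339633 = 12.67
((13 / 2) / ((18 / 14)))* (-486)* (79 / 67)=-194103 / 67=-2897.06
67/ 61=1.10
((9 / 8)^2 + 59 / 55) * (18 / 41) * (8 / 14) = 74079 / 126280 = 0.59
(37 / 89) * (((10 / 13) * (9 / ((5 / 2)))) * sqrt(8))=3.26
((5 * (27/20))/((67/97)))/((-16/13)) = -34047/4288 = -7.94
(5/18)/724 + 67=873149/13032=67.00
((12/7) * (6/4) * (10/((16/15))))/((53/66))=30.02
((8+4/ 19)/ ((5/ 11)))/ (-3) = -572/ 95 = -6.02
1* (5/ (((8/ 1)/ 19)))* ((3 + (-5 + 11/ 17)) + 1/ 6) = -11495/ 816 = -14.09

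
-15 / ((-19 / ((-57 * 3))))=-135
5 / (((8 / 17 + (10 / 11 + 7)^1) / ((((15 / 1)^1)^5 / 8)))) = 710015625 / 12536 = 56638.13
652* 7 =4564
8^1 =8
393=393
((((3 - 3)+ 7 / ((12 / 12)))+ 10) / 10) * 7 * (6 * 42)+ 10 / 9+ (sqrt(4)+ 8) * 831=508946 / 45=11309.91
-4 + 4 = 0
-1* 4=-4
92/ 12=23/ 3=7.67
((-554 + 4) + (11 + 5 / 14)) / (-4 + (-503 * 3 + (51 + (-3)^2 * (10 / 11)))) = 82951 / 223888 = 0.37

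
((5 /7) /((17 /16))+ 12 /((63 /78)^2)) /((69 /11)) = 524128 /172431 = 3.04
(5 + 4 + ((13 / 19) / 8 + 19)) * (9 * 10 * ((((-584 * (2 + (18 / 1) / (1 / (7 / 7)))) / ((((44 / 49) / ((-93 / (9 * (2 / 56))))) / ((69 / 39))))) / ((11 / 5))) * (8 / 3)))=609709064664000 / 29887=20400477286.58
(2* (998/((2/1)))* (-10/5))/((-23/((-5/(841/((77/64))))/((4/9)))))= -1.40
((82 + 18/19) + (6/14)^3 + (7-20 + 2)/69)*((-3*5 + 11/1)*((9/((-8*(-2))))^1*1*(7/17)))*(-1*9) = 503049177/728042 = 690.96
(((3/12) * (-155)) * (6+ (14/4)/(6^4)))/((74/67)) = -161580215/767232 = -210.60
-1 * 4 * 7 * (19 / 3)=-532 / 3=-177.33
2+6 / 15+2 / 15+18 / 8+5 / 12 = 26 / 5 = 5.20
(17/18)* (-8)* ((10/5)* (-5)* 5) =377.78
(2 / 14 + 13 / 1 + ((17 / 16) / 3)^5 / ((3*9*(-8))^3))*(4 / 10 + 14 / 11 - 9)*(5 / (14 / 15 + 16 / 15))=-95205121979221946731 / 395446887081050112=-240.75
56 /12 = 4.67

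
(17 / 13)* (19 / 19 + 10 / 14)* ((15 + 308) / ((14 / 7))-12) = 2346 / 7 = 335.14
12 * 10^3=12000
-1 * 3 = -3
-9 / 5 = -1.80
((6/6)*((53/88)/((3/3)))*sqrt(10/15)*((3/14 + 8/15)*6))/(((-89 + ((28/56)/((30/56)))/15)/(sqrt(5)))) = -124815*sqrt(30)/12326776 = -0.06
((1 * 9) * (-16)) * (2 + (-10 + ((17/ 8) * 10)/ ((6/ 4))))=-888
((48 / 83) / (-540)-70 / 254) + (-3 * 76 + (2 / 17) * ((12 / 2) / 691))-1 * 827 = -5880133806236 / 5572130715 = -1055.28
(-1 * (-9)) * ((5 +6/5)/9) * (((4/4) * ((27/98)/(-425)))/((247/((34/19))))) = -837/28744625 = -0.00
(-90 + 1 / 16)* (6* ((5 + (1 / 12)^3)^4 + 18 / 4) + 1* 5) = -8091059046094765727 / 23776267862016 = -340299.79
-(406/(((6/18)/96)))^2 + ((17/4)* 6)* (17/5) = -136721570973/10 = -13672157097.30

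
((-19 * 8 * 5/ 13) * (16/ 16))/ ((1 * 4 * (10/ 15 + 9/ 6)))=-1140/ 169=-6.75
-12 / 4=-3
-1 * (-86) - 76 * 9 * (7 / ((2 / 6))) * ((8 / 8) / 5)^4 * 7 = -46798 / 625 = -74.88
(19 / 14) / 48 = 19 / 672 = 0.03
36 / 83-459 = -38061 / 83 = -458.57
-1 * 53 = -53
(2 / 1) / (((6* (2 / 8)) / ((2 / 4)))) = 0.67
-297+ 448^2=200407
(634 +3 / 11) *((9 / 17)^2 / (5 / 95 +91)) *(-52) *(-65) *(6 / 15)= 7258619628 / 2749835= 2639.66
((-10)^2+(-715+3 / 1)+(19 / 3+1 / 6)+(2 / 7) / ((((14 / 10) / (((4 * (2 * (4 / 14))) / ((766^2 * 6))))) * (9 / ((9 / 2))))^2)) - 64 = -669.50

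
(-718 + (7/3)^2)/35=-6413/315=-20.36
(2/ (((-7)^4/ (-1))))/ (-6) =1/ 7203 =0.00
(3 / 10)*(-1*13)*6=-117 / 5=-23.40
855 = 855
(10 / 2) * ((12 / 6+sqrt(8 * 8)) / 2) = 25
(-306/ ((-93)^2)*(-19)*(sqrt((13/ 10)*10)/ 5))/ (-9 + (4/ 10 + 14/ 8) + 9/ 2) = -2584*sqrt(13)/ 45167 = -0.21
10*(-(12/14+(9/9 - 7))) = 360/7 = 51.43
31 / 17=1.82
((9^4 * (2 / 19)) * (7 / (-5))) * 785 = -14421078 / 19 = -759004.11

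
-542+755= 213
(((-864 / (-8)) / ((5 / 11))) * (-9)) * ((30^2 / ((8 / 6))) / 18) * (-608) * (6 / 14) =146266560 / 7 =20895222.86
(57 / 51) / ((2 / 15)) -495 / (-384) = 21045 / 2176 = 9.67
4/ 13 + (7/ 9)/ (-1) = -55/ 117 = -0.47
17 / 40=0.42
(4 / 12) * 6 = 2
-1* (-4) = 4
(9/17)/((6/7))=0.62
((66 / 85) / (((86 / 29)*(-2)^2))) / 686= 957 / 10029320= 0.00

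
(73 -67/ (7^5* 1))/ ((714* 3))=68158/ 2000033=0.03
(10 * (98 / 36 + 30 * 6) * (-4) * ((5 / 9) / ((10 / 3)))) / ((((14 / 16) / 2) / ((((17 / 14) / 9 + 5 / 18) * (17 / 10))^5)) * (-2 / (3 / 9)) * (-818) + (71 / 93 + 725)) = -2150041917549314360 / 23576664192633452331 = -0.09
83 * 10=830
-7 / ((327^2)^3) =-7 / 1222605980803089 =-0.00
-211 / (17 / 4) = -844 / 17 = -49.65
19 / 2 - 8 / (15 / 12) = 31 / 10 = 3.10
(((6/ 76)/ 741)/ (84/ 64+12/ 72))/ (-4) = -6/ 333203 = -0.00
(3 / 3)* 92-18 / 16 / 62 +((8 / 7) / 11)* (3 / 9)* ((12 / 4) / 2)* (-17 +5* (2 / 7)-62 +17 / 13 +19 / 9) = 250602995 / 2843568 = 88.13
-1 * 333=-333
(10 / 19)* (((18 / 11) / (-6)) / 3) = -10 / 209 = -0.05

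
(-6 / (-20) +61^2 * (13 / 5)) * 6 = 290247 / 5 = 58049.40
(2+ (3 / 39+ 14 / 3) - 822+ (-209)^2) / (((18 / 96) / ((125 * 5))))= 16717640000 / 117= 142885811.97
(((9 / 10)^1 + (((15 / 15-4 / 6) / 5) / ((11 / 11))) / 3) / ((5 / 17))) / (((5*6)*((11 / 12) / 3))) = 0.34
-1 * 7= -7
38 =38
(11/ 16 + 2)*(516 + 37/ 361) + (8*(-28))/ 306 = 1386.29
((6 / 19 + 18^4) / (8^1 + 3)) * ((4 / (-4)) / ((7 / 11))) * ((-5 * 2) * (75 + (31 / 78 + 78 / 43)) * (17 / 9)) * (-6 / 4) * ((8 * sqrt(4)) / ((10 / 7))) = -11707846276600 / 31863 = -367443312.83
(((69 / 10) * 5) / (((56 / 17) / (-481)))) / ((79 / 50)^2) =-2017.95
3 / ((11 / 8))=24 / 11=2.18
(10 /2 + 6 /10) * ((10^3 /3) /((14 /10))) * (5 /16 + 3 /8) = 2750 /3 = 916.67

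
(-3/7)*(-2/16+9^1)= -3.80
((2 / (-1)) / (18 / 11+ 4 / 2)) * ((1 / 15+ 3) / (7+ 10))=-253 / 2550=-0.10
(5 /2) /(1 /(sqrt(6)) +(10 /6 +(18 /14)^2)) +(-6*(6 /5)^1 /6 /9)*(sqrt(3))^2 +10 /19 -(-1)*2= 25765954 /8912615 -7203*sqrt(6) /187634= 2.80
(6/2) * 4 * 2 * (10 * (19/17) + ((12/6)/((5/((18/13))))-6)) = 151968/1105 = 137.53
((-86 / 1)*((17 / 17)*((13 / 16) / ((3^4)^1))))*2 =-559 / 324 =-1.73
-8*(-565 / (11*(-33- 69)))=-2260 / 561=-4.03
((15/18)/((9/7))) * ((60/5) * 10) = 700/9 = 77.78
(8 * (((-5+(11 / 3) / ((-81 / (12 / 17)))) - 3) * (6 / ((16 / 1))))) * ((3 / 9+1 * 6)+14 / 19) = -170.36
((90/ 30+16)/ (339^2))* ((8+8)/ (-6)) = -152/ 344763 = -0.00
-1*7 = -7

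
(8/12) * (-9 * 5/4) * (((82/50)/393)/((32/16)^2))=-41/5240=-0.01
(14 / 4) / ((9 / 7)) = 49 / 18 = 2.72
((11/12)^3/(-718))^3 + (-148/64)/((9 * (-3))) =163577105151070933/1909873255240433664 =0.09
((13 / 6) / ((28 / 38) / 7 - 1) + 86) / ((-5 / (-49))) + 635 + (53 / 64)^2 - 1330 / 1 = 26060699 / 208896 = 124.75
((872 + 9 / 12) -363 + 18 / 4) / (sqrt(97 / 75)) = 10285 * sqrt(291) / 388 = 452.19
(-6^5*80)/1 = -622080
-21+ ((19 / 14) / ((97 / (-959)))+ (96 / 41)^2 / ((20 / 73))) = -23490937 / 1630570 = -14.41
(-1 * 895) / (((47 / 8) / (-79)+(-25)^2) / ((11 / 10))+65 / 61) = -37954444 / 24137321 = -1.57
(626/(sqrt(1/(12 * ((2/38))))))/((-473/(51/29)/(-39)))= 72.14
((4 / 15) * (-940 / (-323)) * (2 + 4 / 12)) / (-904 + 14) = -2632 / 1293615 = -0.00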